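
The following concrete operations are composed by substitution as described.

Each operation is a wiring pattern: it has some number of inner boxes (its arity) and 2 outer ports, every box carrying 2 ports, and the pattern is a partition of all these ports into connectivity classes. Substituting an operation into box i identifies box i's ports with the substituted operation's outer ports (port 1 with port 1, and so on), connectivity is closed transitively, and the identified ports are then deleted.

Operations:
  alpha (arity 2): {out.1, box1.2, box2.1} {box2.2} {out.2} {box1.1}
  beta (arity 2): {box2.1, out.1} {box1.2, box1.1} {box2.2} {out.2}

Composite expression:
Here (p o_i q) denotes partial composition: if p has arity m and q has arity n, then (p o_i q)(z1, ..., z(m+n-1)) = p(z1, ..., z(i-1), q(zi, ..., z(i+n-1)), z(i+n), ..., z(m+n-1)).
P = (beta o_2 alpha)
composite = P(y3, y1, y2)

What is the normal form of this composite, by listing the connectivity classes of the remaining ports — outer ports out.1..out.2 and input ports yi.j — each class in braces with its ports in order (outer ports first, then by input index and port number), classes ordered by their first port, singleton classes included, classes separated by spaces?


{out.1, y1.2, y2.1} {out.2} {y1.1} {y2.2} {y3.1, y3.2}

After gluing at beta, chains via deleted ports link the y-ports.
stage alpha: inputs (y1, y2), connectivity {out.1, y1.2, y2.1} {out.2} {y1.1} {y2.2}, out.j its boundary
stage beta: inputs (y3, y1, y2), connectivity {out.1, y1.2, y2.1} {out.2} {y1.1} {y2.2} {y3.1, y3.2}, out.j its boundary


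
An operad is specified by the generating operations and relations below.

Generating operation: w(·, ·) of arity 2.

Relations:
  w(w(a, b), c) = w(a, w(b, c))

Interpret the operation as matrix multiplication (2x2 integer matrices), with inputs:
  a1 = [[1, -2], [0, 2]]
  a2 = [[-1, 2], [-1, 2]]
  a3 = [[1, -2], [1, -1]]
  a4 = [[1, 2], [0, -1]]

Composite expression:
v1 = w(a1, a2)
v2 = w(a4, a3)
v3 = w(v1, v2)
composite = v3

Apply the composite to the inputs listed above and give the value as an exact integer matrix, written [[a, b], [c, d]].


[[5, -6], [-10, 12]]


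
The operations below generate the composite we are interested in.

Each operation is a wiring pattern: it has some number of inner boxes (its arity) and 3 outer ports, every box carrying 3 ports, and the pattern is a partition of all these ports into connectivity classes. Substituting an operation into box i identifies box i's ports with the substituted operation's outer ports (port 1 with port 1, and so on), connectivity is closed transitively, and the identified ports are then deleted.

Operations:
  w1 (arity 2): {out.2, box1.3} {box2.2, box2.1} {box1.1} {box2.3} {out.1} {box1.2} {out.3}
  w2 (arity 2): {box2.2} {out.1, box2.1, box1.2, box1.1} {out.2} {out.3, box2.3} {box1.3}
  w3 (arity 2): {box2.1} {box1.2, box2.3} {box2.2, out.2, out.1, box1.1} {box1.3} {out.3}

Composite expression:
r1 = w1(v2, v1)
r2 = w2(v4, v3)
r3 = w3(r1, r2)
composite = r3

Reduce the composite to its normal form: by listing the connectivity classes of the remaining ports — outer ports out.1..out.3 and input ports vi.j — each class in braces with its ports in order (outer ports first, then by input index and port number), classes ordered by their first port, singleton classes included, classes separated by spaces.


{out.1, out.2} {out.3} {v1.1, v1.2} {v1.3} {v2.1} {v2.2} {v2.3, v3.3} {v3.1, v4.1, v4.2} {v3.2} {v4.3}


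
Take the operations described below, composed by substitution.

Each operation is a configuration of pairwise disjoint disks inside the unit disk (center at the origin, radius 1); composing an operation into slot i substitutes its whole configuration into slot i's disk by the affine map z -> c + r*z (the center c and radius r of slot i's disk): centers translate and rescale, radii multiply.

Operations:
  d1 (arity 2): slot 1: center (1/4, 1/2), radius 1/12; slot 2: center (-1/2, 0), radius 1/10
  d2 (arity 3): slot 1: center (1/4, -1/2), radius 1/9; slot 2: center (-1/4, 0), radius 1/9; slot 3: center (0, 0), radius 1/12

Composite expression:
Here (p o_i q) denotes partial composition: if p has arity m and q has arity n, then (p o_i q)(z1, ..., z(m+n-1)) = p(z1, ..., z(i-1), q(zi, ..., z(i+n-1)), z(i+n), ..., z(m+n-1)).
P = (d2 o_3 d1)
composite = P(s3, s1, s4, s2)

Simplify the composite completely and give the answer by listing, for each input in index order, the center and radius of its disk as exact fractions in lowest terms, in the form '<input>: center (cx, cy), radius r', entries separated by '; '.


s1: center (-1/4, 0), radius 1/9; s2: center (-1/24, 0), radius 1/120; s3: center (1/4, -1/2), radius 1/9; s4: center (1/48, 1/24), radius 1/144

Below d2, radii multiply path by path; the s-disk centers shift.
input s3: composing its 1 substitution step yields center (1/4, -1/2), radius 1/9
input s1: composing its 1 substitution step yields center (-1/4, 0), radius 1/9
input s4: composing its 2 substitution steps yields center (1/48, 1/24), radius 1/144
input s2: composing its 2 substitution steps yields center (-1/24, 0), radius 1/120


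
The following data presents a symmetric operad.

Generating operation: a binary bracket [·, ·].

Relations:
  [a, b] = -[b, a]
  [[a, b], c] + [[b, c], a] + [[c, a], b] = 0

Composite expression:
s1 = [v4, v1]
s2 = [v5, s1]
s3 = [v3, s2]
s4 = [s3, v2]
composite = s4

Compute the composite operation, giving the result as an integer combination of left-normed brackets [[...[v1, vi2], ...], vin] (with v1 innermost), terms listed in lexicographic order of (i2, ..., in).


-[[[[v1, v4], v5], v3], v2]

Expand each bracket as ab - ba; the v1-initial words give the coefficients.
Composite bracket: [[v3, [v5, [v4, v1]]], v2]
Applying ab - ba throughout gives 16 signed words (2^4 = 16).
Coefficients come from the v1-initial words:
  sign of v1v4v5v3v2 is -1, so it contributes -[[[[v1, v4], v5], v3], v2]


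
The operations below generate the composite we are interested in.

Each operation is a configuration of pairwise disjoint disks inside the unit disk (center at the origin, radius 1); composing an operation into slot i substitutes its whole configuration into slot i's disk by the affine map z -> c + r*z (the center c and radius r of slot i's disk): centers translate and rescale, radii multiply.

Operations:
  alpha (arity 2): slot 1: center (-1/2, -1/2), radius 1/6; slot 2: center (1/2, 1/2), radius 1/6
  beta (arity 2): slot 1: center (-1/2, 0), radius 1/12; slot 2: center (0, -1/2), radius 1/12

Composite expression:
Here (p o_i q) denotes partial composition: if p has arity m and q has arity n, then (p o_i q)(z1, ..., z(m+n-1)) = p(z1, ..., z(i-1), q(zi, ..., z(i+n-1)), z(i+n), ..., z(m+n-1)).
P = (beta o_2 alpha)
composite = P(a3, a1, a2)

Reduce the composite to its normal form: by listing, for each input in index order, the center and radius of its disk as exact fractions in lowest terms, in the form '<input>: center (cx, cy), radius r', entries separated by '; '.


a1: center (-1/24, -13/24), radius 1/72; a2: center (1/24, -11/24), radius 1/72; a3: center (-1/2, 0), radius 1/12


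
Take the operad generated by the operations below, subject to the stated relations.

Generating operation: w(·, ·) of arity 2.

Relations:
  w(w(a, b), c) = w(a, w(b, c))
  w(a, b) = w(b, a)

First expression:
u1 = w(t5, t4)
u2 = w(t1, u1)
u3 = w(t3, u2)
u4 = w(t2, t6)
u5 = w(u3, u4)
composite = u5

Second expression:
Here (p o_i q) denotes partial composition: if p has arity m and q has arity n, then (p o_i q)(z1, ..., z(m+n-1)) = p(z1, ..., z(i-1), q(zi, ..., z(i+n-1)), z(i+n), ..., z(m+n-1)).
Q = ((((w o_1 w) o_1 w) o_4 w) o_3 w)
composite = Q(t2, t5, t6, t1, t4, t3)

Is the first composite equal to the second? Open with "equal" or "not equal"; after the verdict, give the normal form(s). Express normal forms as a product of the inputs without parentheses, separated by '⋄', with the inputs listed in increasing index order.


equal: each reduces to t1 ⋄ t2 ⋄ t3 ⋄ t4 ⋄ t5 ⋄ t6

Reducing the first expression gives t1 ⋄ t2 ⋄ t3 ⋄ t4 ⋄ t5 ⋄ t6
Reducing the second expression gives t1 ⋄ t2 ⋄ t3 ⋄ t4 ⋄ t5 ⋄ t6
Both agree, so they are equal.


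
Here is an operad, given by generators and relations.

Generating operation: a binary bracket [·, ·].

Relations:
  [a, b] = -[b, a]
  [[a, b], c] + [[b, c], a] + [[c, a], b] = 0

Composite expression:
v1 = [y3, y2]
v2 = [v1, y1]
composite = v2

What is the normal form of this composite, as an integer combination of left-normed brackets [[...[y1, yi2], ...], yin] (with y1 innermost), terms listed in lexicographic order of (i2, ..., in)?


[[y1, y2], y3] - [[y1, y3], y2]

Skip Jacobi rewriting: expand, keep y1-initial words, read off terms.
Composite bracket: [[y3, y2], y1]
Each bracket splits as ab - ba, giving 4 signed words (2^2 = 4).
Keep just the words that open with y1:
  y1y2y3 appears with sign +1, giving the term +[[y1, y2], y3]
  y1y3y2 appears with sign -1, giving the term -[[y1, y3], y2]


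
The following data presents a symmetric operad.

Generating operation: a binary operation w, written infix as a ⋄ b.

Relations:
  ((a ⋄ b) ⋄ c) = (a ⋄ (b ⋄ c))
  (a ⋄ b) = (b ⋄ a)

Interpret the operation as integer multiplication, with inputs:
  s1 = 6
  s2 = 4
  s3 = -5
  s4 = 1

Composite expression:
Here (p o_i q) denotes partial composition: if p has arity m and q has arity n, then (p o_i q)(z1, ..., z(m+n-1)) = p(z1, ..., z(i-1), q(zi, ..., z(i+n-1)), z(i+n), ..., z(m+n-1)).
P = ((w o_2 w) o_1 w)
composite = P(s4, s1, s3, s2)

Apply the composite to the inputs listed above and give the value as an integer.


-120

(s4 ⋄ s1) = 6
(s3 ⋄ s2) = -20
((s4 ⋄ s1) ⋄ (s3 ⋄ s2)) = -120


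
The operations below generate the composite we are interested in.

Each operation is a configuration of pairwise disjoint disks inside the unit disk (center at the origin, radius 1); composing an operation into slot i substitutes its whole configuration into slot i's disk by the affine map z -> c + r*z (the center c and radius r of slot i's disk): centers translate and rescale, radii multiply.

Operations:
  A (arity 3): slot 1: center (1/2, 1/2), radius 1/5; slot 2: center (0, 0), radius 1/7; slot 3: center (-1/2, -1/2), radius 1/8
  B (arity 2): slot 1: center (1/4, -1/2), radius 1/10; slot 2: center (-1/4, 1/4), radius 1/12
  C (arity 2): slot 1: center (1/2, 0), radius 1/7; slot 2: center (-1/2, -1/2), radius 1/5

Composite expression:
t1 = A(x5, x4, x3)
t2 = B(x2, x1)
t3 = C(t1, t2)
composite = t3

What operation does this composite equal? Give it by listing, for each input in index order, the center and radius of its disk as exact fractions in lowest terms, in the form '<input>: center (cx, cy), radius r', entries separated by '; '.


x1: center (-11/20, -9/20), radius 1/60; x2: center (-9/20, -3/5), radius 1/50; x3: center (3/7, -1/14), radius 1/56; x4: center (1/2, 0), radius 1/49; x5: center (4/7, 1/14), radius 1/35

Affine substitution under C: radii multiply and x-centers shift.
input x5: applying the 2 nested substitutions gives center (4/7, 1/14), radius 1/35
input x4: applying the 2 nested substitutions gives center (1/2, 0), radius 1/49
input x3: applying the 2 nested substitutions gives center (3/7, -1/14), radius 1/56
input x2: applying the 2 nested substitutions gives center (-9/20, -3/5), radius 1/50
input x1: applying the 2 nested substitutions gives center (-11/20, -9/20), radius 1/60


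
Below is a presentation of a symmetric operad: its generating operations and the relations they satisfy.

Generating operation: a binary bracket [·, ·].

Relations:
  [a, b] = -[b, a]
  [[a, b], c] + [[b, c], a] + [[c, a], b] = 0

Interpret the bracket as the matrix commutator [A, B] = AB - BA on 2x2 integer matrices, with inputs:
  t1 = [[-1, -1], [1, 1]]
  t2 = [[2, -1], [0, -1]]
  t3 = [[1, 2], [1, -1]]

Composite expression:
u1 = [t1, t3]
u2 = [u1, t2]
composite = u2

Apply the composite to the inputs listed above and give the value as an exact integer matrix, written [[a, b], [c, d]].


[[4, 12], [12, -4]]

[t1, t3] = [[-3, -2], [4, 3]]
[[t1, t3], t2] = [[4, 12], [12, -4]]


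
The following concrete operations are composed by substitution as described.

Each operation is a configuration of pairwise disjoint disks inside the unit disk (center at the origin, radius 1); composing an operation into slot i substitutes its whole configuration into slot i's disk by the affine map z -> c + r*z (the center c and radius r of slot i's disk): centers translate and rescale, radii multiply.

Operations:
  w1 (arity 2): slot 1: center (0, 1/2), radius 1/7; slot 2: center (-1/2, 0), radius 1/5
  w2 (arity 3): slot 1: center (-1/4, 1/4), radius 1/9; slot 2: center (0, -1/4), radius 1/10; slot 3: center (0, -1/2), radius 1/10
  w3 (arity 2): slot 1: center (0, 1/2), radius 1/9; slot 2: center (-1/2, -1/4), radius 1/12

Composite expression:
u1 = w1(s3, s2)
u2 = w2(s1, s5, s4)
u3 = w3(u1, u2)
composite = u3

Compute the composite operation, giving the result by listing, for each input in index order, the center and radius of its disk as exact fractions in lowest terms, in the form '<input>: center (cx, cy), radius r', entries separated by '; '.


Each s-disk chains the slot maps above it in w3; radii multiply.
for s3, the 2-step affine chain lands on center (0, 5/9), radius 1/63
for s2, the 2-step affine chain lands on center (-1/18, 1/2), radius 1/45
for s1, the 2-step affine chain lands on center (-25/48, -11/48), radius 1/108
for s5, the 2-step affine chain lands on center (-1/2, -13/48), radius 1/120
for s4, the 2-step affine chain lands on center (-1/2, -7/24), radius 1/120

s1: center (-25/48, -11/48), radius 1/108; s2: center (-1/18, 1/2), radius 1/45; s3: center (0, 5/9), radius 1/63; s4: center (-1/2, -7/24), radius 1/120; s5: center (-1/2, -13/48), radius 1/120


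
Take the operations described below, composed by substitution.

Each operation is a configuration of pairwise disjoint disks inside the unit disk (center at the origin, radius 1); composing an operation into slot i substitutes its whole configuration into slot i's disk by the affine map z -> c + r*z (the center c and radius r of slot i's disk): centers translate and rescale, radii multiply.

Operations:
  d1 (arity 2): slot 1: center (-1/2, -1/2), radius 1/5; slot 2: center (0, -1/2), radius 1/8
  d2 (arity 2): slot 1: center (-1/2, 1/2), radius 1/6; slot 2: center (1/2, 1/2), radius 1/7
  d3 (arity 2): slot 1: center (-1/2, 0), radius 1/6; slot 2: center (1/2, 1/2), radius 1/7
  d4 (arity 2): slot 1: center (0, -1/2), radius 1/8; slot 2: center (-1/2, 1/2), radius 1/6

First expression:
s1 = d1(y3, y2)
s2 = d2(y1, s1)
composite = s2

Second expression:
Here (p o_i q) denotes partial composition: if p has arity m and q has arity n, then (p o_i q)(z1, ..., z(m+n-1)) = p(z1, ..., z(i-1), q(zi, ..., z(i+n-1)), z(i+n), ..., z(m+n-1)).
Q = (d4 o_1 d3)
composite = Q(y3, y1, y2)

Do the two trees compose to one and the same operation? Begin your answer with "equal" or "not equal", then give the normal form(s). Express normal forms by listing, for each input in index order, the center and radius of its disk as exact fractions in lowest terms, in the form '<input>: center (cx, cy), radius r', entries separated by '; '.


not equal; the first gives y1: center (-1/2, 1/2), radius 1/6; y2: center (1/2, 3/7), radius 1/56; y3: center (3/7, 3/7), radius 1/35 and the second y1: center (1/16, -7/16), radius 1/56; y2: center (-1/2, 1/2), radius 1/6; y3: center (-1/16, -1/2), radius 1/48


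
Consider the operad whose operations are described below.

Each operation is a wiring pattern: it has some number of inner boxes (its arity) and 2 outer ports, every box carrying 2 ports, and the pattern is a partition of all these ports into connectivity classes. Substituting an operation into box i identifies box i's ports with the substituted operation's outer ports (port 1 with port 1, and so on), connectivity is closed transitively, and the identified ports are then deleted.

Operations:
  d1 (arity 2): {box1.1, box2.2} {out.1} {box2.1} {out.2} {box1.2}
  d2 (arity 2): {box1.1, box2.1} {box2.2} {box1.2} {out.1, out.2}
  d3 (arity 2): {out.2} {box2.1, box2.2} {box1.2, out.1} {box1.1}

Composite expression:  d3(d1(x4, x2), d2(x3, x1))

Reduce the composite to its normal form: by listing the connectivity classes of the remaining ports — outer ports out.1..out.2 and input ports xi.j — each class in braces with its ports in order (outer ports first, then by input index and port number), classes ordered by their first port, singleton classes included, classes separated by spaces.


{out.1} {out.2} {x1.1, x3.1} {x1.2} {x2.1} {x2.2, x4.1} {x3.2} {x4.2}


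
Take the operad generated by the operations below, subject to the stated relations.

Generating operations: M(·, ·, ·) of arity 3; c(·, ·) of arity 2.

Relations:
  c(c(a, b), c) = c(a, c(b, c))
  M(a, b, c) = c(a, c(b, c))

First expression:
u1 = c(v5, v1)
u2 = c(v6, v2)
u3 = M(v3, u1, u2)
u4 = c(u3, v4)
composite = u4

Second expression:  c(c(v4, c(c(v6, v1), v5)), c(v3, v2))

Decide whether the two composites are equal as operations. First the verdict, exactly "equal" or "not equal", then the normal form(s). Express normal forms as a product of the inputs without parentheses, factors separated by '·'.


The first composite normalizes to v3 · v5 · v1 · v6 · v2 · v4
The second composite normalizes to v4 · v6 · v1 · v5 · v3 · v2
They disagree, so not equal.

not equal: they reduce to v3 · v5 · v1 · v6 · v2 · v4 and v4 · v6 · v1 · v5 · v3 · v2


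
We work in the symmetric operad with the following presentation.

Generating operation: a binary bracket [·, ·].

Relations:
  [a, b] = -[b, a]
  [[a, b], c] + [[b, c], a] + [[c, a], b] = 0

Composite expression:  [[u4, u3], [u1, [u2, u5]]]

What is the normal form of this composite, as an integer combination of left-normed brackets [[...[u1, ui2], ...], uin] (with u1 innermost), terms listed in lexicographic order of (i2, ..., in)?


[[[[u1, u2], u5], u3], u4] - [[[[u1, u2], u5], u4], u3] - [[[[u1, u5], u2], u3], u4] + [[[[u1, u5], u2], u4], u3]

A multilinear Lie element is pinned by u1-initial words (u1 innermost).
Composite bracket: [[u4, u3], [u1, [u2, u5]]]
Applying ab - ba throughout gives 16 signed words (2^4 = 16).
Keep just the words that open with u1:
  the word u1u2u5u3u4 carries sign +1 and contributes +[[[[u1, u2], u5], u3], u4]
  the word u1u2u5u4u3 carries sign -1 and contributes -[[[[u1, u2], u5], u4], u3]
  the word u1u5u2u3u4 carries sign -1 and contributes -[[[[u1, u5], u2], u3], u4]
  the word u1u5u2u4u3 carries sign +1 and contributes +[[[[u1, u5], u2], u4], u3]


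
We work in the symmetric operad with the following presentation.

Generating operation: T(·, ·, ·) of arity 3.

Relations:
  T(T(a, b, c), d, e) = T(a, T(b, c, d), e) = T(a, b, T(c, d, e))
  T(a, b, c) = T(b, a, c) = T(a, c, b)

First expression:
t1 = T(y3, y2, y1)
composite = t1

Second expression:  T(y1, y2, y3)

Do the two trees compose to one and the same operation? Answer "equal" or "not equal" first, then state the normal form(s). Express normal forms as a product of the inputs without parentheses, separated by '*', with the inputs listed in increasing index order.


equal: each reduces to y1 * y2 * y3

The first expression, normalized: y1 * y2 * y3
The second expression, normalized: y1 * y2 * y3
Same normal form: equal.


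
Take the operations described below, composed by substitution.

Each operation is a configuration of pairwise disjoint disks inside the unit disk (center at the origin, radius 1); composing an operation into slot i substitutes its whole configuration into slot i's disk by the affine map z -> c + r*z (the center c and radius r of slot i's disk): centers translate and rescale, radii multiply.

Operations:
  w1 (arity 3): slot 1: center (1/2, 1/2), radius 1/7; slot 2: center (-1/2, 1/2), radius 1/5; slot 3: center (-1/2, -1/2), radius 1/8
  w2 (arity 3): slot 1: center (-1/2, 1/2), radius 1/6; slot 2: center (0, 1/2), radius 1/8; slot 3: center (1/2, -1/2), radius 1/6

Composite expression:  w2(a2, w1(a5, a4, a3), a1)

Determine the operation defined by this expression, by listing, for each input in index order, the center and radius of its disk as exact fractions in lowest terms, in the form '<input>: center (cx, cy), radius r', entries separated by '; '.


Only the slot chain above each a matters under w2; compose those maps.
for a2, the 1-step affine chain lands on center (-1/2, 1/2), radius 1/6
for a5, the 2-step affine chain lands on center (1/16, 9/16), radius 1/56
for a4, the 2-step affine chain lands on center (-1/16, 9/16), radius 1/40
for a3, the 2-step affine chain lands on center (-1/16, 7/16), radius 1/64
for a1, the 1-step affine chain lands on center (1/2, -1/2), radius 1/6

a1: center (1/2, -1/2), radius 1/6; a2: center (-1/2, 1/2), radius 1/6; a3: center (-1/16, 7/16), radius 1/64; a4: center (-1/16, 9/16), radius 1/40; a5: center (1/16, 9/16), radius 1/56


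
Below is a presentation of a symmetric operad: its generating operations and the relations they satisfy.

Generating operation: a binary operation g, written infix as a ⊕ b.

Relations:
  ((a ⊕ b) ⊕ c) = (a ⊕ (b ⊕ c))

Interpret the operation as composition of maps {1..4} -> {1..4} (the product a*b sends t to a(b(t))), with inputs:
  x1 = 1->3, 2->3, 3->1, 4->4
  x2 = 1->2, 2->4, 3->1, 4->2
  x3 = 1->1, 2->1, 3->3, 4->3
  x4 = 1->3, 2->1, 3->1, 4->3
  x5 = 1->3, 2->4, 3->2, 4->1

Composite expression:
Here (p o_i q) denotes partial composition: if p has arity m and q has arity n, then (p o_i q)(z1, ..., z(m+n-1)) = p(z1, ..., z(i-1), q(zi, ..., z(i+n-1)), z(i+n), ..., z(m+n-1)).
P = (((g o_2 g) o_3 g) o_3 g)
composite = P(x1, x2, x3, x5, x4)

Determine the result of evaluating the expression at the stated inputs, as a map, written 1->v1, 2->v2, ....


1->3, 2->3, 3->3, 4->3

(x3 ⊕ x5) = 1->3, 2->3, 3->1, 4->1
((x3 ⊕ x5) ⊕ x4) = 1->1, 2->3, 3->3, 4->1
(x2 ⊕ ((x3 ⊕ x5) ⊕ x4)) = 1->2, 2->1, 3->1, 4->2
(x1 ⊕ (x2 ⊕ ((x3 ⊕ x5) ⊕ x4))) = 1->3, 2->3, 3->3, 4->3


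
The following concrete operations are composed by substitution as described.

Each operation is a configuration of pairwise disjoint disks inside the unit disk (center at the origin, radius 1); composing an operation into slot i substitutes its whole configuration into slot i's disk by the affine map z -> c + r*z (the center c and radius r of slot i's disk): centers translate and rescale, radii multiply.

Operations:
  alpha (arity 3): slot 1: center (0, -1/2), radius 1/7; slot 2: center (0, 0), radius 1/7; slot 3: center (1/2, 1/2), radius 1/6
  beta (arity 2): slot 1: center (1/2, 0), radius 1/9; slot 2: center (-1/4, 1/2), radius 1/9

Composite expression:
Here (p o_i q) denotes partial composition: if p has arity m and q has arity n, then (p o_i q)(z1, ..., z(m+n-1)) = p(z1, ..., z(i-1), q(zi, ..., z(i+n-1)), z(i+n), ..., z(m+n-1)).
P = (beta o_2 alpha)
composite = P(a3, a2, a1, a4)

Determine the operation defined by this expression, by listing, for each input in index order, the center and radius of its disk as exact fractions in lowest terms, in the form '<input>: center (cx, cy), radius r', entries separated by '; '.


a1: center (-1/4, 1/2), radius 1/63; a2: center (-1/4, 4/9), radius 1/63; a3: center (1/2, 0), radius 1/9; a4: center (-7/36, 5/9), radius 1/54

Each a-disk chains the slot maps above it in beta; radii multiply.
tracing a3 down its 1-map path: center (1/2, 0), radius 1/9
tracing a2 down its 2-map path: center (-1/4, 4/9), radius 1/63
tracing a1 down its 2-map path: center (-1/4, 1/2), radius 1/63
tracing a4 down its 2-map path: center (-7/36, 5/9), radius 1/54


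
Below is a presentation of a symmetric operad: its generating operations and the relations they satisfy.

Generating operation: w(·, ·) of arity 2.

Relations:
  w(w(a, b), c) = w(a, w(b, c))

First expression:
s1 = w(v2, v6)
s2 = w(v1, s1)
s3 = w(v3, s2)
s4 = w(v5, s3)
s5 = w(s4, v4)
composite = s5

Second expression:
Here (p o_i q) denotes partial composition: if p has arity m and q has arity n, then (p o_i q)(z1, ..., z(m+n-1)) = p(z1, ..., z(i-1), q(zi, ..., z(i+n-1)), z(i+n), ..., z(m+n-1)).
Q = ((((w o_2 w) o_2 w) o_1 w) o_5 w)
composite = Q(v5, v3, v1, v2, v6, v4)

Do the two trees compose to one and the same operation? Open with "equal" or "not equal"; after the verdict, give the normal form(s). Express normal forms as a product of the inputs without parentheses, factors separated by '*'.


equal; the common form is v5 * v3 * v1 * v2 * v6 * v4

Normal form of the first expression: v5 * v3 * v1 * v2 * v6 * v4
Normal form of the second expression: v5 * v3 * v1 * v2 * v6 * v4
The normal forms match — equal.


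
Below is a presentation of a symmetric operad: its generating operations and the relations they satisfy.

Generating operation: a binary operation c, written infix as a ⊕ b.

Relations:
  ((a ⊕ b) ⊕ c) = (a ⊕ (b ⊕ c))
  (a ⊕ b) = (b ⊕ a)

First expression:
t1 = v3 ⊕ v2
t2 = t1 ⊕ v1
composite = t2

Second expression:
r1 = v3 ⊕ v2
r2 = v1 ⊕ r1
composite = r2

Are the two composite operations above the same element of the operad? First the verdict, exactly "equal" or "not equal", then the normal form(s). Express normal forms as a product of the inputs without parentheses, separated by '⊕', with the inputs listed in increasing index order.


equal: each reduces to v1 ⊕ v2 ⊕ v3

The first expression, normalized: v1 ⊕ v2 ⊕ v3
The second expression, normalized: v1 ⊕ v2 ⊕ v3
One common form — equal.


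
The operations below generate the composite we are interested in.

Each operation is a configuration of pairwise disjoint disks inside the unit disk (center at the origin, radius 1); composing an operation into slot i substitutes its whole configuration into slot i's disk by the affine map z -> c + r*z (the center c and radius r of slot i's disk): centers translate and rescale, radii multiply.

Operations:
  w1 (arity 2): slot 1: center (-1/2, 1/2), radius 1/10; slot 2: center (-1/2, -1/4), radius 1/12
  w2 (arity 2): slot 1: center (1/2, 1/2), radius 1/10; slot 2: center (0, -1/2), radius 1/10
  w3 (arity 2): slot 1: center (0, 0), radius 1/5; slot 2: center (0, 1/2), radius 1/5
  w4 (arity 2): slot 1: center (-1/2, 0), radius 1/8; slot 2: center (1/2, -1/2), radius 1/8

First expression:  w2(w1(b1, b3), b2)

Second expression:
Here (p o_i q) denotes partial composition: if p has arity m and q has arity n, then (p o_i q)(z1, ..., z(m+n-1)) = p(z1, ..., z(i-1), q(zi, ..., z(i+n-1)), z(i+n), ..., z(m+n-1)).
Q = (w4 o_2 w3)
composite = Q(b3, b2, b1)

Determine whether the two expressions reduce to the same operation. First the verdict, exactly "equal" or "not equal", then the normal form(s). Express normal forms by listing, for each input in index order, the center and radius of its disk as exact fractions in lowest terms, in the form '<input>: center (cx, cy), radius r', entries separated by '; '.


not equal; first: b1: center (9/20, 11/20), radius 1/100; b2: center (0, -1/2), radius 1/10; b3: center (9/20, 19/40), radius 1/120; second: b1: center (1/2, -7/16), radius 1/40; b2: center (1/2, -1/2), radius 1/40; b3: center (-1/2, 0), radius 1/8


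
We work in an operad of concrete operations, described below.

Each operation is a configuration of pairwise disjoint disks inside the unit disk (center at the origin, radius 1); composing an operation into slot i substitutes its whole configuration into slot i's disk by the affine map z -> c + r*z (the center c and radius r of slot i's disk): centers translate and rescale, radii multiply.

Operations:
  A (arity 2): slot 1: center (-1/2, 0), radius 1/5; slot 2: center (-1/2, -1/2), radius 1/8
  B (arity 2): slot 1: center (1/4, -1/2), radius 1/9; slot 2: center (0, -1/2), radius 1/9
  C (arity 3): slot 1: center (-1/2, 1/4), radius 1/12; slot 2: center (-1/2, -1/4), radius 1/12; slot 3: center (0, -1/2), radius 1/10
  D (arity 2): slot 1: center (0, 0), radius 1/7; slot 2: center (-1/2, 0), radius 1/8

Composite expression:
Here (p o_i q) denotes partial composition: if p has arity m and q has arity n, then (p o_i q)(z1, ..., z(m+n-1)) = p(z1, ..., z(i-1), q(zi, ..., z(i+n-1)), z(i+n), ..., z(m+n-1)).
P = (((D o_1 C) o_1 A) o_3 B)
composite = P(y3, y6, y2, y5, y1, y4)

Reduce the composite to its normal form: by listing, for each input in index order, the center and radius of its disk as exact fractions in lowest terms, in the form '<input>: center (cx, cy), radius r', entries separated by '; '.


y1: center (0, -1/14), radius 1/70; y2: center (-23/336, -1/24), radius 1/756; y3: center (-13/168, 1/28), radius 1/420; y4: center (-1/2, 0), radius 1/8; y5: center (-1/14, -1/24), radius 1/756; y6: center (-13/168, 5/168), radius 1/672

Each y-disk chains the slot maps above it in D; radii multiply.
tracing y3 down its 3-map path: center (-13/168, 1/28), radius 1/420
tracing y6 down its 3-map path: center (-13/168, 5/168), radius 1/672
tracing y2 down its 3-map path: center (-23/336, -1/24), radius 1/756
tracing y5 down its 3-map path: center (-1/14, -1/24), radius 1/756
tracing y1 down its 2-map path: center (0, -1/14), radius 1/70
tracing y4 down its 1-map path: center (-1/2, 0), radius 1/8


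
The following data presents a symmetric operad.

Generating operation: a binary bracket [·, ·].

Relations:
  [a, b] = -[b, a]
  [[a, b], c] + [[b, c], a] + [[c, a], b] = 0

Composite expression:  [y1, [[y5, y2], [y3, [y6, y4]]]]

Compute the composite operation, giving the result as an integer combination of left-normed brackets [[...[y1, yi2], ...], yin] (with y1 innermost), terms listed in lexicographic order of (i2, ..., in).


[[[[[y1, y2], y5], y3], y4], y6] - [[[[[y1, y2], y5], y3], y6], y4] - [[[[[y1, y2], y5], y4], y6], y3] + [[[[[y1, y2], y5], y6], y4], y3] - [[[[[y1, y3], y4], y6], y2], y5] + [[[[[y1, y3], y4], y6], y5], y2] + [[[[[y1, y3], y6], y4], y2], y5] - [[[[[y1, y3], y6], y4], y5], y2] + [[[[[y1, y4], y6], y3], y2], y5] - [[[[[y1, y4], y6], y3], y5], y2] - [[[[[y1, y5], y2], y3], y4], y6] + [[[[[y1, y5], y2], y3], y6], y4] + [[[[[y1, y5], y2], y4], y6], y3] - [[[[[y1, y5], y2], y6], y4], y3] - [[[[[y1, y6], y4], y3], y2], y5] + [[[[[y1, y6], y4], y3], y5], y2]


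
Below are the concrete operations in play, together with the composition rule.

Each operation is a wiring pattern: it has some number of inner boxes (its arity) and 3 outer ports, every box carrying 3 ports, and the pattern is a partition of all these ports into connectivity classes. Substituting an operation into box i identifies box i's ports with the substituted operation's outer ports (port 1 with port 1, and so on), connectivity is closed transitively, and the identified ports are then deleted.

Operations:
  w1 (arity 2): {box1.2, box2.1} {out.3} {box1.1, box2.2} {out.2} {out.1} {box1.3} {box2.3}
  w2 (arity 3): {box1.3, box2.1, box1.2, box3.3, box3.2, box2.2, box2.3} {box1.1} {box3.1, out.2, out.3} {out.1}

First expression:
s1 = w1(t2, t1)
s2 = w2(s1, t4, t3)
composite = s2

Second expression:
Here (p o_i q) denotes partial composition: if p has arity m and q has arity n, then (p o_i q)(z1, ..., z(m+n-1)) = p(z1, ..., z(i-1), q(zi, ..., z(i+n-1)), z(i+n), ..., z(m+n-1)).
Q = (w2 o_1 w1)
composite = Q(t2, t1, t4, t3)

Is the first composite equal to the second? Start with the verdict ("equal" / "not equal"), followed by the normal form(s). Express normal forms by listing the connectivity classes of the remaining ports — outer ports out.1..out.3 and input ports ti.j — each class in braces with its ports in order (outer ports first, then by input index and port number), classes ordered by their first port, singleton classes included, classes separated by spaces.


equal: each reduces to {out.1} {out.2, out.3, t3.1} {t1.1, t2.2} {t1.2, t2.1} {t1.3} {t2.3} {t3.2, t3.3, t4.1, t4.2, t4.3}

Normal form of the first expression: {out.1} {out.2, out.3, t3.1} {t1.1, t2.2} {t1.2, t2.1} {t1.3} {t2.3} {t3.2, t3.3, t4.1, t4.2, t4.3}
Normal form of the second expression: {out.1} {out.2, out.3, t3.1} {t1.1, t2.2} {t1.2, t2.1} {t1.3} {t2.3} {t3.2, t3.3, t4.1, t4.2, t4.3}
The normal forms match — equal.


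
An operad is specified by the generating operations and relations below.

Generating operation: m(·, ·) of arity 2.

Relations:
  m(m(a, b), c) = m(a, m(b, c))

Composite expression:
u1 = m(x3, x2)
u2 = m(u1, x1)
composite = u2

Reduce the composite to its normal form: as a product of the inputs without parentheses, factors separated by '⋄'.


Under associativity of m, the answer is the x's in reading order.
m(x3, x2) flattens to x3 ⋄ x2
m(m(x3, x2), x1) flattens to x3 ⋄ x2 ⋄ x1

x3 ⋄ x2 ⋄ x1


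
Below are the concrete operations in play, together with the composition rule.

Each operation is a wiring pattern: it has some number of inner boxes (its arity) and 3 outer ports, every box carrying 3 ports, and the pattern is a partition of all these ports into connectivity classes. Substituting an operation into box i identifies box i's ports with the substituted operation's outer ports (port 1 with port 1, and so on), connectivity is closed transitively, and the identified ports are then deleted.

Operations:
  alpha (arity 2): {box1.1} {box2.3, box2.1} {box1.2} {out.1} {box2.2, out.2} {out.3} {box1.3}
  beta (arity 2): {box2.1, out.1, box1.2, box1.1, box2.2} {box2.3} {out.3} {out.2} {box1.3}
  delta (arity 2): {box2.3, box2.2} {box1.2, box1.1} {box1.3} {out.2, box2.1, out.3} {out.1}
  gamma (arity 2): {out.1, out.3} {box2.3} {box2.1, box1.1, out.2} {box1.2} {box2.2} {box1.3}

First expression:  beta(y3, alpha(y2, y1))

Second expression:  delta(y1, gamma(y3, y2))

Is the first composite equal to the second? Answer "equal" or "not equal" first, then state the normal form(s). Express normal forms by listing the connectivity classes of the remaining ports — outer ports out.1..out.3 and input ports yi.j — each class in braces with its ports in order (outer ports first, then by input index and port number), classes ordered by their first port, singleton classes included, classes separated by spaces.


not equal; first: {out.1, y1.2, y3.1, y3.2} {out.2} {out.3} {y1.1, y1.3} {y2.1} {y2.2} {y2.3} {y3.3}; second: {out.1} {out.2, out.3, y2.1, y3.1} {y1.1, y1.2} {y1.3} {y2.2} {y2.3} {y3.2} {y3.3}

Reducing the first expression gives {out.1, y1.2, y3.1, y3.2} {out.2} {out.3} {y1.1, y1.3} {y2.1} {y2.2} {y2.3} {y3.3}
Reducing the second expression gives {out.1} {out.2, out.3, y2.1, y3.1} {y1.1, y1.2} {y1.3} {y2.2} {y2.3} {y3.2} {y3.3}
The forms do not match — not equal.


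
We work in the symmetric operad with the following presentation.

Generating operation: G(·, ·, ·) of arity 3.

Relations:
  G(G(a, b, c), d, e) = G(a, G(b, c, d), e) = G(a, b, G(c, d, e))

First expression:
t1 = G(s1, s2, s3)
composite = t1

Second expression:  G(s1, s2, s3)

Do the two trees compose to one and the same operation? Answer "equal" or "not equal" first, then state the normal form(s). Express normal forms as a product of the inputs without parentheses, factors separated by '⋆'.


equal: each reduces to s1 ⋆ s2 ⋆ s3

Normal form of the first expression: s1 ⋆ s2 ⋆ s3
Normal form of the second expression: s1 ⋆ s2 ⋆ s3
The forms coincide; equal.


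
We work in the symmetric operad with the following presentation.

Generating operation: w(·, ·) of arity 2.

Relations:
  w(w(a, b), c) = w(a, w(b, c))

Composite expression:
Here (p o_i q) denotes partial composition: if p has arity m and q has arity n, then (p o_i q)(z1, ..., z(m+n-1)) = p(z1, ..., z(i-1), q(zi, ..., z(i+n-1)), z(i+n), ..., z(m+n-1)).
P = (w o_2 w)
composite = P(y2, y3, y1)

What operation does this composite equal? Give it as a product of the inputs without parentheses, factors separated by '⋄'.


y2 ⋄ y3 ⋄ y1

Associativity of w dissolves the nesting; only the y-input order survives.
w(y3, y1) spells out as y3 ⋄ y1
w(y2, w(y3, y1)) spells out as y2 ⋄ y3 ⋄ y1


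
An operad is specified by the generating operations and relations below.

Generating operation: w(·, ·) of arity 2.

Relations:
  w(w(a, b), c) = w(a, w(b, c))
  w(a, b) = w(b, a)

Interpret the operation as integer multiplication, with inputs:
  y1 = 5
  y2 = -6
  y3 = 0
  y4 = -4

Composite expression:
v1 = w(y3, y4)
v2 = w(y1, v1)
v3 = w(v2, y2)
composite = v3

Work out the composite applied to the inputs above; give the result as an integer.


0

w(y3, y4) = 0
w(y1, w(y3, y4)) = 0
w(w(y1, w(y3, y4)), y2) = 0


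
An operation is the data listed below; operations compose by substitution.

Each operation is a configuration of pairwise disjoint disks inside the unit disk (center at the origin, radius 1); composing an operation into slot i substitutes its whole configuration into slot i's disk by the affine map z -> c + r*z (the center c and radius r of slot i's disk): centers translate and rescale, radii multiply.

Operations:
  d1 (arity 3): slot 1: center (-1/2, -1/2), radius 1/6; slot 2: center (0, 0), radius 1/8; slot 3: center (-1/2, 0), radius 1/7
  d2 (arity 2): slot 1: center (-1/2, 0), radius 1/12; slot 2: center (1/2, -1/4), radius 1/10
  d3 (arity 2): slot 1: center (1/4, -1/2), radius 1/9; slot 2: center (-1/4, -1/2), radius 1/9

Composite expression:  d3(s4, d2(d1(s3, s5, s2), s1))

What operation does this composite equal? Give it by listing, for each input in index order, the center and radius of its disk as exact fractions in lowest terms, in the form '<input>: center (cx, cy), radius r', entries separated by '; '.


s1: center (-7/36, -19/36), radius 1/90; s2: center (-67/216, -1/2), radius 1/756; s3: center (-67/216, -109/216), radius 1/648; s4: center (1/4, -1/2), radius 1/9; s5: center (-11/36, -1/2), radius 1/864

Nesting under d3 composes maps z -> c + r*z down each s-path.
s4: after 1 affine step, its disk has center (1/4, -1/2), radius 1/9
s3: after 3 affine steps, its disk has center (-67/216, -109/216), radius 1/648
s5: after 3 affine steps, its disk has center (-11/36, -1/2), radius 1/864
s2: after 3 affine steps, its disk has center (-67/216, -1/2), radius 1/756
s1: after 2 affine steps, its disk has center (-7/36, -19/36), radius 1/90


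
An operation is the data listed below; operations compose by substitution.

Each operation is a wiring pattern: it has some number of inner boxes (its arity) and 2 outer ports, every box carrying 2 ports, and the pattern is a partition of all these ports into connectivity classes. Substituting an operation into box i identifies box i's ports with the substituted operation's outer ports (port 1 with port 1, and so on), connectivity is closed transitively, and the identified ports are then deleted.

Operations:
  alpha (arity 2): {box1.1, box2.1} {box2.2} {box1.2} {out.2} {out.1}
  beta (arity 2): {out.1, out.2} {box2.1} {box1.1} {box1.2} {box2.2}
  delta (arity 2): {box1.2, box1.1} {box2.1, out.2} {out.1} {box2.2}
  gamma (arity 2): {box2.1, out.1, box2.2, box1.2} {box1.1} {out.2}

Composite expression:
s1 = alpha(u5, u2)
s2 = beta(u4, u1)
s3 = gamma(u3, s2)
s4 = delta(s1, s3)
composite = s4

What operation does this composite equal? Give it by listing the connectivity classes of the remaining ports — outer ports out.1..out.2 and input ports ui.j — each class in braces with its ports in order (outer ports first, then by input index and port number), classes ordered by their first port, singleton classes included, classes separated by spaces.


{out.1} {out.2, u3.2} {u1.1} {u1.2} {u2.1, u5.1} {u2.2} {u3.1} {u4.1} {u4.2} {u5.2}

Treat the ports identified at delta as solder joints: merge, then drop.
composing alpha on (u5, u2), with out.j its own outer ports: {out.1} {out.2} {u2.1, u5.1} {u2.2} {u5.2}
composing beta on (u4, u1), with out.j its own outer ports: {out.1, out.2} {u1.1} {u1.2} {u4.1} {u4.2}
composing gamma on (u3, u4, u1), with out.j its own outer ports: {out.1, u3.2} {out.2} {u1.1} {u1.2} {u3.1} {u4.1} {u4.2}
composing delta on (u5, u2, u3, u4, u1), with out.j its own outer ports: {out.1} {out.2, u3.2} {u1.1} {u1.2} {u2.1, u5.1} {u2.2} {u3.1} {u4.1} {u4.2} {u5.2}


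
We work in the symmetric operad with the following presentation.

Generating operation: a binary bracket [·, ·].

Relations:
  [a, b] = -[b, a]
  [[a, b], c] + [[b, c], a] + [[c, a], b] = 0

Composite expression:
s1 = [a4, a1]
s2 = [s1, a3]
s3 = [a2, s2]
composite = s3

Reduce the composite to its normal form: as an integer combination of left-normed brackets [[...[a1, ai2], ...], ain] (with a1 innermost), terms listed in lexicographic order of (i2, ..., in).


[[[a1, a4], a3], a2]

In the tensor algebra, words opening a1 carry the a1-anchored form.
Composite bracket: [a2, [[a4, a1], a3]]
Expanding via [a, b] = ab - ba: 8 signed words (2^3 = 8).
Words beginning with a1 determine it all:
  from a1a4a3a2, sign +1: term +[[[a1, a4], a3], a2]
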